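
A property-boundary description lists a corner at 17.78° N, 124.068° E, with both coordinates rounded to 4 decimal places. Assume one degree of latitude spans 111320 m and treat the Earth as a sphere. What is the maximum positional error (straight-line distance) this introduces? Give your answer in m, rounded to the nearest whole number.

Rounding to 4 decimal places leaves each coordinate within ±5e-05° of the true value.
North–south component: 5e-05° × 111320 = 5.566 m.
East–west component at 17.78°: 5e-05° × 111320 × cos 17.78° ≈ 5e-05 × 106003 ≈ 5.30015 m.
Worst case both components are at the extreme and orthogonal: √(5.566² + 5.30015²) ≈ 7.68582 m.

8 m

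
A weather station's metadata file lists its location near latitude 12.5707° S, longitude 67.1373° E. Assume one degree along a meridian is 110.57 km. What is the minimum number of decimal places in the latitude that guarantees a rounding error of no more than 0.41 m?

One degree of latitude covers 110570 m.
Rounding to N decimal places gives at most 0.5 × 10⁻ᴺ degrees of error, i.e. 0.5 × 10⁻ᴺ × 110570 m.
Need 0.5 × 110570 × 10⁻ᴺ ≤ 0.41 → 10⁻ᴺ ≤ 7.416e-06, so N ≥ 5.13.
So 6 decimal places suffice (0.0553 m); 5 would allow up to 0.553 m.

6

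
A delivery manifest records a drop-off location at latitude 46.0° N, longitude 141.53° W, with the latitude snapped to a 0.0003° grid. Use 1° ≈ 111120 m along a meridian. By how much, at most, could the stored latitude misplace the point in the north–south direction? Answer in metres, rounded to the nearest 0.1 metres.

With a 0.0003° grid the true value lies within half a step, ±0.0003°/2 = ±0.00015°, of the stored one.
North–south distance: 0.00015° × 111120 m/° = 16.668 m.

16.7 metres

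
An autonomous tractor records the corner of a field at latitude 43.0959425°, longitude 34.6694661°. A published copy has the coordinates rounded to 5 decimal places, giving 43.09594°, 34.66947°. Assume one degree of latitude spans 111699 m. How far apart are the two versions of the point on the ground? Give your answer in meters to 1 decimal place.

The latitude changed by +0.0000025° and the longitude by -0.0000039°.
North–south shift: 0.0000025 × 111699 = 0.279248 m.
E–W at 43.0959°: -0.0000039° × 111699 × cos 43.0959° = -0.0000039 × 111699 × 0.7302 ≈ -0.318099 m.
Combined displacement = (0.279248² + 0.318099²)^½ ≈ 0.42328 m.

0.4 meters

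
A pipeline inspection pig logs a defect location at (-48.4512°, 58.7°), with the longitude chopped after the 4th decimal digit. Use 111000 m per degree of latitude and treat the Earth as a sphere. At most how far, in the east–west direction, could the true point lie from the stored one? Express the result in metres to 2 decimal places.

Truncating at 4 decimal places can drop up to a full unit in the last place, so the longitude may be off by as much as 0.0001°.
At latitude 48.4512° a degree of longitude spans 111000 m × cos 48.4512° = 111000 × 0.6633 ≈ 73621.6 m.
Maximum E–W displacement: 0.0001 × 73621.6 = 7.36216 m.

7.36 metres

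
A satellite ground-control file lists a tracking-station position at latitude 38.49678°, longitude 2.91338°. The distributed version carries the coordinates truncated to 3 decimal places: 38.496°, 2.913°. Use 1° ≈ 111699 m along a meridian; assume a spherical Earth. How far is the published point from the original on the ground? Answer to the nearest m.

The latitude changed by +0.00078° and the longitude by +0.00038°.
N–S: 0.00078° × 111699 m/° = 87.1252 m.
East–west at this latitude: 0.00038° × 111699 × cos 38.496° ≈ 0.00038 × 87421.4 = 33.2201 m.
Combined displacement = (87.1252² + 33.2201²)^½ ≈ 93.2437 m.

93 m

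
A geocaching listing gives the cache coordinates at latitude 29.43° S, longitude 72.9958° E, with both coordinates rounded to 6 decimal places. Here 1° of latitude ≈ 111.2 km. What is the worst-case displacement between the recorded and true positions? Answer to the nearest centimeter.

Rounding to 6 decimal places leaves each coordinate within ±5e-07° of the true value.
N–S: 5e-07° × 111200 m/° = 0.0556 m.
Longitude error → 5e-07 × 111200 × cos 29.43° = 5e-07 × 111200 × 0.8710 ≈ 0.0484252 m.
The two errors are perpendicular, so the maximum displacement is √(0.0556² + 0.0484252²) ≈ 0.0737317 m.
That is 0.0737317 m = 7.3732 cm.

7 centimeters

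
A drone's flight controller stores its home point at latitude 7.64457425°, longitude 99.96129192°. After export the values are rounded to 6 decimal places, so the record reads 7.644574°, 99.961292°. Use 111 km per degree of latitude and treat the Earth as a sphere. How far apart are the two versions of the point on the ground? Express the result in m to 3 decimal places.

The latitude changed by +0.00000025° and the longitude by -0.00000008°.
North–south shift: 0.00000025 × 111000 = 0.02775 m.
E–W at 7.64457°: -0.00000008° × 111000 × cos 7.64457° = -0.00000008 × 111000 × 0.9911 ≈ -0.00880108 m.
Distance: √(0.02775² + 0.00880108²) ≈ 0.0291122 m.

0.029 m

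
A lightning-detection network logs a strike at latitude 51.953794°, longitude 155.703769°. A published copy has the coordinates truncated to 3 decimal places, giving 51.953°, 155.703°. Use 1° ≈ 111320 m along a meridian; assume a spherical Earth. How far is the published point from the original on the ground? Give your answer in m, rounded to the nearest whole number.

103 m

Δlat = 51.953794 − 51.953 = +0.000794°; Δlon = 155.703769 − 155.703 = +0.000769°.
N–S: 0.000794° × 111320 m/° = 88.3881 m.
E–W at 51.953°: 0.000769° × 111320 × cos 51.953° = 0.000769 × 111320 × 0.6163 ≈ 52.7591 m.
Hypotenuse of the two orthogonal shifts: √(88.3881² + 52.7591²) = 102.937 m.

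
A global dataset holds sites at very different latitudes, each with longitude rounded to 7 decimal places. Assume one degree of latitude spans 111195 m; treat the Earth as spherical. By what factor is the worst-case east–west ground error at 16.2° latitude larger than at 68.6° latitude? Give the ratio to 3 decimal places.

Rounding to 7 decimal places leaves the longitude within ±5e-08° of the true value.
Error at 16.2° = 5e-08° × 111195 × cos 16.2° ≈ 0.0055597 × 0.9603 = 0.005339 m.
At 68.6°: 5e-08° × 111195 × cos 68.6° = 5e-08 × 111195 × 0.3649 ≈ 0.0020286 m.
The ratio reduces to cos 16.2° / cos 68.6° = 0.9603/0.3649 ≈ 2.6318.

2.632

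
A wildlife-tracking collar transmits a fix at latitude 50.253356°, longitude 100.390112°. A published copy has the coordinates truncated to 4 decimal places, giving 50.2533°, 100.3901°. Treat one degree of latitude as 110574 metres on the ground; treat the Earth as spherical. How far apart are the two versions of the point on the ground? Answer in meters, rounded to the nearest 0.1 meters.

6.2 meters

Δlat = 50.253356 − 50.2533 = +0.000056°; Δlon = 100.390112 − 100.3901 = +0.000012°.
N–S: 0.000056° × 110574 m/° = 6.19214 m.
E–W at 50.2533°: 0.000012° × 110574 × cos 50.2533° = 0.000012 × 110574 × 0.6394 ≈ 0.848405 m.
Distance: √(6.19214² + 0.848405²) ≈ 6.25 m.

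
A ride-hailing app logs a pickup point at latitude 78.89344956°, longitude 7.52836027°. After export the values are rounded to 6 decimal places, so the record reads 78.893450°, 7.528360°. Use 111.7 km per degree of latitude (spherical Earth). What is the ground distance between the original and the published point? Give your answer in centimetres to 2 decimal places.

4.95 centimetres

The latitude changed by -0.00000044° and the longitude by +0.00000027°.
N–S: -0.00000044° × 111700 m/° = -0.049148 m.
E–W at 78.8935°: 0.00000027° × 111700 × cos 78.8935° = 0.00000027 × 111700 × 0.1926 ≈ 0.00580965 m.
Hypotenuse of the two orthogonal shifts: √(0.049148² + 0.00580965²) = 0.0494902 m.
That is 0.0494902 m = 4.949 cm.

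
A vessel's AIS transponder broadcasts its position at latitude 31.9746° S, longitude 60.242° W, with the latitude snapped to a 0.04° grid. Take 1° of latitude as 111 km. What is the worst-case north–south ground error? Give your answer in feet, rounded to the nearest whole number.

7283 feet

With a 0.04° grid the true value lies within half a step, ±0.04°/2 = ±0.02°, of the stored one.
So the N–S error is at most 0.02 × 111000 = 2220 m.
In feet: 2220 m ÷ 0.3048 ≈ 7283.5 ft.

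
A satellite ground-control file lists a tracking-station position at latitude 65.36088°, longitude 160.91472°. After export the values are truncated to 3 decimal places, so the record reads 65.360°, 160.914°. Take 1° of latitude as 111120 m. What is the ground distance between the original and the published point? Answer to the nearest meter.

The latitude changed by +0.00088° and the longitude by +0.00072°.
North–south shift: 0.00088 × 111120 = 97.7856 m.
East–west at this latitude: 0.00072° × 111120 × cos 65.36° ≈ 0.00072 × 46327.6 = 33.3559 m.
Distance: √(97.7856² + 33.3559²) ≈ 103.318 m.

103 meters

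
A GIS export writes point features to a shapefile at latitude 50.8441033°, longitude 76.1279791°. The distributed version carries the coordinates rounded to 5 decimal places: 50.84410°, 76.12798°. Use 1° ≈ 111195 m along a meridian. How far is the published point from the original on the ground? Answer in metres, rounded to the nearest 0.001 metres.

The latitude changed by +0.0000033° and the longitude by -0.0000009°.
N–S: 0.0000033° × 111195 m/° = 0.366944 m.
East–west at this latitude: -0.0000009° × 111195 × cos 50.8441° ≈ -0.0000009 × 70212.2 = -0.0631909 m.
Combined displacement = (0.366944² + 0.0631909²)^½ ≈ 0.372345 m.

0.372 metres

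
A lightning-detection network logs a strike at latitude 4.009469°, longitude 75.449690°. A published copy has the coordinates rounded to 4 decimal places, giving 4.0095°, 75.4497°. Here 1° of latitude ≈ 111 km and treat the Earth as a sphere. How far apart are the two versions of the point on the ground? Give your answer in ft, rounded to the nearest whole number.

Δlat = 4.009469 − 4.0095 = -0.000031°; Δlon = 75.449690 − 75.4497 = -0.000010°.
N–S: -0.000031° × 111000 m/° = -3.441 m.
East–west at this latitude: -0.000010° × 111000 × cos 4.0095° ≈ -0.000010 × 110728 = -1.10728 m.
Distance: √(3.441² + 1.10728²) ≈ 3.61477 m.
In feet: 3.61477 m ÷ 0.3048 ≈ 11.859 ft.

12 ft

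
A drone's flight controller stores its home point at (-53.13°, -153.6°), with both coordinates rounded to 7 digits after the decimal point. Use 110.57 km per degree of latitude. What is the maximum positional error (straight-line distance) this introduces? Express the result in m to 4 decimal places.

0.0064 m

Rounding to 7 decimal places leaves each coordinate within ±5e-08° of the true value.
North–south component: 5e-08° × 110570 = 0.0055285 m.
E–W at 53.13°: 5e-08° × 110570 × cos 53.13° = 5e-08 × 110570 × 0.6000 ≈ 0.00331711 m.
Worst case both components are at the extreme and orthogonal: √(0.0055285² + 0.00331711²) ≈ 0.00644729 m.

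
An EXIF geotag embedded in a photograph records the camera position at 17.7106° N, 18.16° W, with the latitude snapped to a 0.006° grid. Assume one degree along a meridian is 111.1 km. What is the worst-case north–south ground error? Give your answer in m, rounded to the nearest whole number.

333 m

With a 0.006° grid the true value lies within half a step, ±0.006°/2 = ±0.003°, of the stored one.
Along the meridian that is 0.003° × 111100 m/° = 333.3 m.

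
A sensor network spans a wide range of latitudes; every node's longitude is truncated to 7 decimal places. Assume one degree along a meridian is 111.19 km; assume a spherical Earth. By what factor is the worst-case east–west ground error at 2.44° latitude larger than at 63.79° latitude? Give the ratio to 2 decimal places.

Truncating at 7 decimal places can drop up to a full unit in the last place, so the longitude may be off by as much as 1e-07°.
At 2.44°: 1e-07° × 111190 × cos 2.44° = 1e-07 × 111190 × 0.9991 ≈ 0.011109 m.
Error at 63.79° = 1e-07° × 111190 × cos 63.79° ≈ 0.011119 × 0.4417 = 0.0049108 m.
The ratio reduces to cos 2.44° / cos 63.79° = 0.9991/0.4417 ≈ 2.2621.

2.26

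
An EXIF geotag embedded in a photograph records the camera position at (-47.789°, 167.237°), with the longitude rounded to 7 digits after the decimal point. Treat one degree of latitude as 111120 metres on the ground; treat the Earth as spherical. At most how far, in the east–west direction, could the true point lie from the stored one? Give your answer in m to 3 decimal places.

Rounding to 7 decimal places leaves the longitude within ±5e-08° of the true value.
Parallels shrink by cos φ, so at 47.789° a degree of longitude is 111120 × 0.6719 ≈ 74657.4 m.
East–west error: 5e-08° × 74657.4 m/° ≈ 0.00373287 m.

0.004 m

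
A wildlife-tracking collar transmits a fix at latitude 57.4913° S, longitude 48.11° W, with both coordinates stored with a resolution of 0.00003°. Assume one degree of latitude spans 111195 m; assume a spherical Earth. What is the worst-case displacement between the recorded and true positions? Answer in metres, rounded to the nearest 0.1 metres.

1.9 metres

With a 0.00003° grid the true value lies within half a step, ±0.00003°/2 = ±1.5e-05°, of the stored one.
Latitude error → 1.5e-05 × 111195 = 1.66793 m along the meridian.
East–west component at 57.4913°: 1.5e-05° × 111195 × cos 57.4913° ≈ 1.5e-05 × 59759.3 ≈ 0.896389 m.
Combining orthogonally: (1.66793² + 0.896389²)^½ ≈ 1.89354 m.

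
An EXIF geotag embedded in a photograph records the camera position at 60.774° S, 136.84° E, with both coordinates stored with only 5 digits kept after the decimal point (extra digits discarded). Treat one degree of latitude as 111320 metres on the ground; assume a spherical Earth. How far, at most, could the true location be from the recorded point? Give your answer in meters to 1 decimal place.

1.2 meters

Truncating at 5 decimal places can drop up to a full unit in the last place, so each coordinate may be off by as much as 1e-05°.
Latitude error → 1e-05 × 111320 = 1.1132 m along the meridian.
East–west component at 60.774°: 1e-05° × 111320 × cos 60.774° ≈ 1e-05 × 54352.6 ≈ 0.543526 m.
Combining orthogonally: (1.1132² + 0.543526²)^½ ≈ 1.2388 m.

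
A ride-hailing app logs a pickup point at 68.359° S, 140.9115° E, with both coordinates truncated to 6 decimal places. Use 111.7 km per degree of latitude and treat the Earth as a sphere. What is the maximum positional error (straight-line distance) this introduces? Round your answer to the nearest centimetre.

Truncating at 6 decimal places can drop up to a full unit in the last place, so each coordinate may be off by as much as 1e-06°.
N–S: 1e-06° × 111700 m/° = 0.1117 m.
E–W at 68.359°: 1e-06° × 111700 × cos 68.359° = 1e-06 × 111700 × 0.3688 ≈ 0.0411938 m.
Combining orthogonally: (0.1117² + 0.0411938²)^½ ≈ 0.119054 m.
That is 0.119054 m = 11.905 cm.

12 centimetres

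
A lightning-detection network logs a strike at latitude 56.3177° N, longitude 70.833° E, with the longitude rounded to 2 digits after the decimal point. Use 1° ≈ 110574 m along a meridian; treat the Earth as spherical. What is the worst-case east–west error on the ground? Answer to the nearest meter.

307 meters

Rounding to 2 decimal places leaves the longitude within ±0.005° of the true value.
One degree of longitude at 56.3177° is 110574 × cos 56.3177° ≈ 110574 × 0.5546 = 61322.9 m.
East–west error: 0.005° × 61322.9 m/° ≈ 306.615 m.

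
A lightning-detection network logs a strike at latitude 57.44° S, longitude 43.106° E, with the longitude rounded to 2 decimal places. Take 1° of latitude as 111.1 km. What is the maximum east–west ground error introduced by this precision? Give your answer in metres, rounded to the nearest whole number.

299 metres

Rounding to 2 decimal places leaves the longitude within ±0.005° of the true value.
One degree of longitude at 57.44° is 111100 × cos 57.44° ≈ 111100 × 0.5382 = 59792.1 m.
East–west error: 0.005° × 59792.1 m/° ≈ 298.96 m.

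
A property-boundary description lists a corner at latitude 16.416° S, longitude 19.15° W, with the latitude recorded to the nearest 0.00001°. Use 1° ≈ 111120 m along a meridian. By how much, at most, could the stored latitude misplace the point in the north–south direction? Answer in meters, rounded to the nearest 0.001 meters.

Rounding to 5 decimal places leaves the latitude within ±5e-06° of the true value.
North–south distance: 5e-06° × 111120 m/° = 0.5556 m.

0.556 meters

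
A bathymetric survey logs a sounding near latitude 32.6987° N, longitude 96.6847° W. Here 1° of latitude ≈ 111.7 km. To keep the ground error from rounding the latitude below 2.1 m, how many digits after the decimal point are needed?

5

One degree of latitude covers 111700 m.
Rounding to N decimal places gives at most 0.5 × 10⁻ᴺ degrees of error, i.e. 0.5 × 10⁻ᴺ × 111700 m.
Need 0.5 × 111700 × 10⁻ᴺ ≤ 2.1 → 10⁻ᴺ ≤ 3.760e-05, so N ≥ 4.42.
N = 4 would give 5.58 m (too coarse); N = 5 gives 0.558 m ≤ 2.1 m.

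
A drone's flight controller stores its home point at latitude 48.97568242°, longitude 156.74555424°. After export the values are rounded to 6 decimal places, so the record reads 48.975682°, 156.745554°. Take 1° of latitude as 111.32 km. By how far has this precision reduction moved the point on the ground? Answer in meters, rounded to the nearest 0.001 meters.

The latitude changed by +0.00000042° and the longitude by +0.00000024°.
N–S: 0.00000042° × 111320 m/° = 0.0467544 m.
East–west at this latitude: 0.00000024° × 111320 × cos 48.9757° ≈ 0.00000024 × 73068.1 = 0.0175364 m.
Combined displacement = (0.0467544² + 0.0175364²)^½ ≈ 0.0499349 m.

0.050 meters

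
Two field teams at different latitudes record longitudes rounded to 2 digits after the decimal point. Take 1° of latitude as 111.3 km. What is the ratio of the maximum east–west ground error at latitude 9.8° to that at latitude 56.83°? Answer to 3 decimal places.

1.801

Rounding to 2 decimal places leaves the longitude within ±0.005° of the true value.
At 9.8°: 0.005° × 111300 × cos 9.8° = 0.005 × 111300 × 0.9854 ≈ 548.38 m.
At 56.83°: 0.005° × 111300 × cos 56.83° = 0.005 × 111300 × 0.5471 ≈ 304.48 m.
Ratio: 548.38 / 304.48 = cos 9.8° / cos 56.83° ≈ 1.8011.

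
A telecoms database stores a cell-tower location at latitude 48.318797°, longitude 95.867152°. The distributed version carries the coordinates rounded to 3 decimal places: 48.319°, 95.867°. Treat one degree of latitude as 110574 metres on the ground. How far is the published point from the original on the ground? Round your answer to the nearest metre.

The latitude changed by -0.000203° and the longitude by +0.000152°.
N–S: -0.000203° × 110574 m/° = -22.4465 m.
E–W at 48.319°: 0.000152° × 110574 × cos 48.319° = 0.000152 × 110574 × 0.6650 ≈ 11.1765 m.
Distance: √(22.4465² + 11.1765²) ≈ 25.0751 m.

25 metres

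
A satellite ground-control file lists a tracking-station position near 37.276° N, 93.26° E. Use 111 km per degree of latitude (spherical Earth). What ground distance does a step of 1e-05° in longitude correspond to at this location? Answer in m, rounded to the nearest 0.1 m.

One degree of longitude here spans 111000 × cos 37.276° = 111000 × 0.7957 ≈ 88325.7 m; 1e-05° of that is 0.883257 m.

0.9 m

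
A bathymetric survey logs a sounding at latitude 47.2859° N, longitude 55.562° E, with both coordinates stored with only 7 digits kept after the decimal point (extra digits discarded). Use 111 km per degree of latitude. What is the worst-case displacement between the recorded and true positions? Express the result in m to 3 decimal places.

Truncating at 7 decimal places can drop up to a full unit in the last place, so each coordinate may be off by as much as 1e-07°.
N–S: 1e-07° × 111000 m/° = 0.0111 m.
E–W at 47.2859°: 1e-07° × 111000 × cos 47.2859° = 1e-07 × 111000 × 0.6783 ≈ 0.00752958 m.
Worst case both components are at the extreme and orthogonal: √(0.0111² + 0.00752958²) ≈ 0.0134129 m.

0.013 m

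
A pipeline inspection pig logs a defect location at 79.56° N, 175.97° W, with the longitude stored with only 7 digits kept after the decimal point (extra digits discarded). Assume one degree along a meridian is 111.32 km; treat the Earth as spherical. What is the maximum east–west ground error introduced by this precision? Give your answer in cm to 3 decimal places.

0.202 cm

Truncating at 7 decimal places can drop up to a full unit in the last place, so the longitude may be off by as much as 1e-07°.
At latitude 79.56° a degree of longitude spans 111320 m × cos 79.56° = 111320 × 0.1812 ≈ 20171.8 m.
Maximum E–W displacement: 1e-07 × 20171.8 = 0.00201718 m.
That is 0.00201718 m = 0.20172 cm.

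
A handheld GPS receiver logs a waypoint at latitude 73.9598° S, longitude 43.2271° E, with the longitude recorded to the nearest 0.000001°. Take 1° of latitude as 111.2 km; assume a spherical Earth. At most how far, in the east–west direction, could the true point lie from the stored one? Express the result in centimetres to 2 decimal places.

1.54 centimetres

Rounding to 6 decimal places leaves the longitude within ±5e-07° of the true value.
At latitude 73.9598° a degree of longitude spans 111200 m × cos 73.9598° = 111200 × 0.2763 ≈ 30725.9 m.
Maximum E–W displacement: 5e-07 × 30725.9 = 0.0153629 m.
That is 0.0153629 m = 1.5363 cm.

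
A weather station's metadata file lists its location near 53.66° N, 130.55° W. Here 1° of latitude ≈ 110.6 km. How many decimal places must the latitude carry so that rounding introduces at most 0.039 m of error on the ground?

7 decimal places

One degree of latitude covers 110600 m.
Rounding to N decimal places gives at most 0.5 × 10⁻ᴺ degrees of error, i.e. 0.5 × 10⁻ᴺ × 110600 m.
Setting 55300 × 10⁻ᴺ ≤ 0.039 gives 10ᴺ ≥ 1.418e+06, i.e. N ≥ 6.15.
N = 6 would give 0.0553 m (too coarse); N = 7 gives 0.00553 m ≤ 0.039 m.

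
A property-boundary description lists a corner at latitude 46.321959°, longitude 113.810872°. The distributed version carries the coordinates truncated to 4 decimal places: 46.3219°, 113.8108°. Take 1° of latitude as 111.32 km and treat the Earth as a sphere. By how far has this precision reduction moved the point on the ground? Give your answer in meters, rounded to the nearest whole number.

9 meters

Δlat = 46.321959 − 46.3219 = +0.000059°; Δlon = 113.810872 − 113.8108 = +0.000072°.
N–S: 0.000059° × 111320 m/° = 6.56788 m.
E–W at 46.3219°: 0.000072° × 111320 × cos 46.3219° = 0.000072 × 111320 × 0.6906 ≈ 5.53523 m.
Combined displacement = (6.56788² + 5.53523²)^½ ≈ 8.58929 m.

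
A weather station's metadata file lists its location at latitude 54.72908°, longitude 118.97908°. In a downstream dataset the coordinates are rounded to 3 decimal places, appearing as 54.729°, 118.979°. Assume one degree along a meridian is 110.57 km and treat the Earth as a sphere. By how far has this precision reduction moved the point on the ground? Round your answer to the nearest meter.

Δlat = 54.72908 − 54.729 = +0.00008°; Δlon = 118.97908 − 118.979 = +0.00008°.
N–S: 0.00008° × 110570 m/° = 8.8456 m.
E–W at 54.729°: 0.00008° × 110570 × cos 54.729° = 0.00008 × 110570 × 0.5774 ≈ 5.10784 m.
Distance: √(8.8456² + 5.10784²) ≈ 10.2144 m.

10 meters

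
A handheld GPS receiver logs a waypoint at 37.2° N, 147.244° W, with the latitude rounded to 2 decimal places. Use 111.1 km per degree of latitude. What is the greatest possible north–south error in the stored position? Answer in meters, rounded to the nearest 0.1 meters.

555.5 meters

Rounding to 2 decimal places leaves the latitude within ±0.005° of the true value.
So the N–S error is at most 0.005 × 111100 = 555.5 m.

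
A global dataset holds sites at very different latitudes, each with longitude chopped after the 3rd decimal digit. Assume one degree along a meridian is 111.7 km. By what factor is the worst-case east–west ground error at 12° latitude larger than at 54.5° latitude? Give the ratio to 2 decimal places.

Truncating at 3 decimal places can drop up to a full unit in the last place, so the longitude may be off by as much as 0.001°.
Error at 12° = 0.001° × 111700 × cos 12° ≈ 111.7 × 0.9781 = 109.26 m.
Error at 54.5° = 0.001° × 111700 × cos 54.5° ≈ 111.7 × 0.5807 = 64.865 m.
The ratio reduces to cos 12° / cos 54.5° = 0.9781/0.5807 ≈ 1.6844.

1.68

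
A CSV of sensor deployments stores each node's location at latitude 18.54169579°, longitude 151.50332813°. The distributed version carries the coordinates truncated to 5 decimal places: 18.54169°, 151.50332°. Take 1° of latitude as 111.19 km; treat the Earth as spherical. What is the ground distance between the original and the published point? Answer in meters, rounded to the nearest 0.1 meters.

Δlat = 18.54169579 − 18.54169 = +0.00000579°; Δlon = 151.50332813 − 151.50332 = +0.00000813°.
North–south shift: 0.00000579 × 111190 = 0.64379 m.
East–west at this latitude: 0.00000813° × 111190 × cos 18.5417° ≈ 0.00000813 × 105418 = 0.857052 m.
Combined displacement = (0.64379² + 0.857052²)^½ ≈ 1.07192 m.

1.1 meters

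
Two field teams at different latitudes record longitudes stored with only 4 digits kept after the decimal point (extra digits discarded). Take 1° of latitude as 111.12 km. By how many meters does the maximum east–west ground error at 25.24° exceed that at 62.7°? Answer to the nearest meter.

Truncating at 4 decimal places can drop up to a full unit in the last place, so the longitude may be off by as much as 0.0001°.
At 25.24°: 0.0001° × 111120 × cos 25.24° = 0.0001 × 111120 × 0.9045 ≈ 10.051 m.
At 62.7°: 0.0001° × 111120 × cos 62.7° = 0.0001 × 111120 × 0.4586 ≈ 5.0965 m.
So the lower-latitude error exceeds the higher by 10.051 − 5.0965 = 4.9546 m.

5 meters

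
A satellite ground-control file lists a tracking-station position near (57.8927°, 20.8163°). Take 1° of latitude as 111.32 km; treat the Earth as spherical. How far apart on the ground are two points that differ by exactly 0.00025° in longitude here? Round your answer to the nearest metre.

15 metres

One degree of longitude here spans 111320 × cos 57.8927° = 111320 × 0.5315 ≈ 59167.3 m; 0.00025° of that is 14.7918 m.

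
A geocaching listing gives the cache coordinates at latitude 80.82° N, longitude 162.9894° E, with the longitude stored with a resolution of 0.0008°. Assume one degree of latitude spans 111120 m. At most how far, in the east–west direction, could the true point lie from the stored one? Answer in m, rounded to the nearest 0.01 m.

With a 0.0008° grid the true value lies within half a step, ±0.0008°/2 = ±0.0004°, of the stored one.
One degree of longitude at 80.82° is 111120 × cos 80.82° ≈ 111120 × 0.1595 = 17727.7 m.
Maximum E–W displacement: 0.0004 × 17727.7 = 7.09108 m.

7.09 m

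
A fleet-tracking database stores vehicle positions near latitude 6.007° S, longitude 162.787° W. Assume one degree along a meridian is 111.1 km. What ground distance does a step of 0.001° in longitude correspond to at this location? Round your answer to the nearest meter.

110 meters

0.001° of longitude at 6.007° is 0.001 × 111100 × cos 6.007° ≈ 0.001 × 110490 = 110.49 m.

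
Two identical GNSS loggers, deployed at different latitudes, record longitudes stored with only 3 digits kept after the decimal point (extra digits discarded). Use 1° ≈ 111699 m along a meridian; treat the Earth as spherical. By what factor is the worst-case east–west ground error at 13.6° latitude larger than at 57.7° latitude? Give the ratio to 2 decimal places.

1.82

Truncating at 3 decimal places can drop up to a full unit in the last place, so the longitude may be off by as much as 0.001°.
At 13.6°: 0.001° × 111699 × cos 13.6° = 0.001 × 111699 × 0.9720 ≈ 108.57 m.
Error at 57.7° = 0.001° × 111699 × cos 57.7° ≈ 111.7 × 0.5344 = 59.687 m.
Ratio: 108.57 / 59.687 = cos 13.6° / cos 57.7° ≈ 1.8190.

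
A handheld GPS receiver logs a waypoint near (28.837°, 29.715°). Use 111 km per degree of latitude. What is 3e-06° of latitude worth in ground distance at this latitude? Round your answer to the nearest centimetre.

Along a meridian 3e-06° is 3e-06 × 111000 = 0.333 m.
That is 0.333 m = 33.3 cm.

33 centimetres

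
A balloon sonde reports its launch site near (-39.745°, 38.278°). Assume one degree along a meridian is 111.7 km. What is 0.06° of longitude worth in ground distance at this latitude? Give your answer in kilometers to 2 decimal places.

At 39.745° a degree of longitude is 111700 × cos 39.745° ≈ 85885.9 m, so 0.06° corresponds to 5153.15 m.
That is 5153.15 m = 5.1532 km.

5.15 kilometers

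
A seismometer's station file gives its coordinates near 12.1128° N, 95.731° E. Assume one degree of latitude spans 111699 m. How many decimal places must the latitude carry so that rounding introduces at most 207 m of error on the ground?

One degree of latitude covers 111699 m.
N decimal places → at most half a unit in the last place, 0.5 × 10⁻ᴺ° = 111699/2 × 10⁻ᴺ m.
Need 0.5 × 111699 × 10⁻ᴺ ≤ 207 → 10⁻ᴺ ≤ 3.706e-03, so N ≥ 2.43.
At 2 places the error can reach 558 m, but 3 places keeps it to 55.8 m.

3 decimal places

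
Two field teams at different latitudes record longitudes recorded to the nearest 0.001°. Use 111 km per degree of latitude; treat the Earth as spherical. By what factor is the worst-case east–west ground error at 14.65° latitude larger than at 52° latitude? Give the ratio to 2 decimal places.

1.57

Rounding to 3 decimal places leaves the longitude within ±0.0005° of the true value.
At 14.65°: 0.0005° × 111000 × cos 14.65° = 0.0005 × 111000 × 0.9675 ≈ 53.696 m.
At 52°: 0.0005° × 111000 × cos 52° = 0.0005 × 111000 × 0.6157 ≈ 34.169 m.
The ratio reduces to cos 14.65° / cos 52° = 0.9675/0.6157 ≈ 1.5715.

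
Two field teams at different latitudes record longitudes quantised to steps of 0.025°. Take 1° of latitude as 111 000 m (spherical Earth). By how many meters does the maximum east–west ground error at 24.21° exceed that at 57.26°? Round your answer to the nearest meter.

515 meters

With a 0.025° grid the true value lies within half a step, ±0.025°/2 = ±0.0125°, of the stored one.
At 24.21°: 0.0125° × 111000 × cos 24.21° = 0.0125 × 111000 × 0.9120 ≈ 1265.5 m.
Error at 57.26° = 0.0125° × 111000 × cos 57.26° ≈ 1387.5 × 0.5408 = 750.4 m.
Difference: 1265.5 − 750.4 = 515.07 m.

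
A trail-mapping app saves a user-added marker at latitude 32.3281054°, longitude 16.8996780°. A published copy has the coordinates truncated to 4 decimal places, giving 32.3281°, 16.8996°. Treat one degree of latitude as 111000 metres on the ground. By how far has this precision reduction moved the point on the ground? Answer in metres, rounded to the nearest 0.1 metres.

Δlat = 32.3281054 − 32.3281 = +0.0000054°; Δlon = 16.8996780 − 16.8996 = +0.0000780°.
N–S: 0.0000054° × 111000 m/° = 0.5994 m.
E–W at 32.3281°: 0.0000780° × 111000 × cos 32.3281° = 0.0000780 × 111000 × 0.8450 ≈ 7.31601 m.
Combined displacement = (0.5994² + 7.31601²)^½ ≈ 7.34052 m.

7.3 metres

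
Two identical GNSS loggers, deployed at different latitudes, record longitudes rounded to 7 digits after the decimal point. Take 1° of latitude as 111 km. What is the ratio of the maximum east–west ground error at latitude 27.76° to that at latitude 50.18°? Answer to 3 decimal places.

Rounding to 7 decimal places leaves the longitude within ±5e-08° of the true value.
At 27.76°: 5e-08° × 111000 × cos 27.76° = 5e-08 × 111000 × 0.8849 ≈ 0.0049112 m.
Error at 50.18° = 5e-08° × 111000 × cos 50.18° ≈ 0.00555 × 0.6404 = 0.0035541 m.
Ratio: 0.0049112 / 0.0035541 = cos 27.76° / cos 50.18° ≈ 1.3819.

1.382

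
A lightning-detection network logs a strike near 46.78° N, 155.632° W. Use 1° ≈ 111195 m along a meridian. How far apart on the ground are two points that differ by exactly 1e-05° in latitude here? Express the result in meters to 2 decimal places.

1e-05° × 111195 m/° = 1.11195 m.

1.11 meters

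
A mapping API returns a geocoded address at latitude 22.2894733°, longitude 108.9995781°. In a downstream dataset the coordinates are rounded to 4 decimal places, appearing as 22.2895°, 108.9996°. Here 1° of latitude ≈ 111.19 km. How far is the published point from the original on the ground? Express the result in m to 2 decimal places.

3.73 m

Δlat = 22.2894733 − 22.2895 = -0.0000267°; Δlon = 108.9995781 − 108.9996 = -0.0000219°.
North–south shift: -0.0000267 × 111190 = -2.96877 m.
E–W at 22.2895°: -0.0000219° × 111190 × cos 22.2895° = -0.0000219 × 111190 × 0.9253 ≈ -2.25311 m.
Distance: √(2.96877² + 2.25311²) ≈ 3.72695 m.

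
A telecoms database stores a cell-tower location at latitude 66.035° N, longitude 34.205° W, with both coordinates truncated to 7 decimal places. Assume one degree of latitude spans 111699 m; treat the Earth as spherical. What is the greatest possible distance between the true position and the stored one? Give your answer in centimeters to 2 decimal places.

1.21 centimeters

Truncating at 7 decimal places can drop up to a full unit in the last place, so each coordinate may be off by as much as 1e-07°.
North–south component: 1e-07° × 111699 = 0.0111699 m.
East–west component at 66.035°: 1e-07° × 111699 × cos 66.035° ≈ 1e-07 × 45369.7 ≈ 0.00453697 m.
Worst case both components are at the extreme and orthogonal: √(0.0111699² + 0.00453697²) ≈ 0.0120562 m.
That is 0.0120562 m = 1.2056 cm.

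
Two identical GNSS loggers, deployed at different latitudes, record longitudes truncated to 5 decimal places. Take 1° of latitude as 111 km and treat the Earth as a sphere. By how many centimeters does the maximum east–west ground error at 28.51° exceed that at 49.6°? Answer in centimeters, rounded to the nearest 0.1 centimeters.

Truncating at 5 decimal places can drop up to a full unit in the last place, so the longitude may be off by as much as 1e-05°.
Error at 28.51° = 1e-05° × 111000 × cos 28.51° ≈ 1.11 × 0.8787 = 0.97539 m.
Error at 49.6° = 1e-05° × 111000 × cos 49.6° ≈ 1.11 × 0.6481 = 0.71941 m.
Difference: 0.97539 − 0.71941 = 0.25598 m.
That is 0.255981 m = 25.598 cm.

25.6 centimeters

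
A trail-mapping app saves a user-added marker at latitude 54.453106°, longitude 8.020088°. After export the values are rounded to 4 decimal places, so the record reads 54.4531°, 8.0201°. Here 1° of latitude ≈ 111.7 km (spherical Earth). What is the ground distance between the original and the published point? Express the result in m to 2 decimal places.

Δlat = 54.453106 − 54.4531 = +0.000006°; Δlon = 8.020088 − 8.0201 = -0.000012°.
North–south shift: 0.000006 × 111700 = 0.6702 m.
East–west at this latitude: -0.000012° × 111700 × cos 54.4531° ≈ -0.000012 × 64938.9 = -0.779267 m.
Hypotenuse of the two orthogonal shifts: √(0.6702² + 0.779267²) = 1.02783 m.

1.03 m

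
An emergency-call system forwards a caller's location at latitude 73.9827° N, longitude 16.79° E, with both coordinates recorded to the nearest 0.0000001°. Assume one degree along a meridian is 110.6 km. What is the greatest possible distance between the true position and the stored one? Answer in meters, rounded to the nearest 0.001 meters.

0.006 meters

Rounding to 7 decimal places leaves each coordinate within ±5e-08° of the true value.
Latitude error → 5e-08 × 110600 = 0.00553 m along the meridian.
East–west component at 73.9827°: 5e-08° × 110600 × cos 73.9827° ≈ 5e-08 × 30517.6 ≈ 0.00152588 m.
Worst case both components are at the extreme and orthogonal: √(0.00553² + 0.00152588²) ≈ 0.00573665 m.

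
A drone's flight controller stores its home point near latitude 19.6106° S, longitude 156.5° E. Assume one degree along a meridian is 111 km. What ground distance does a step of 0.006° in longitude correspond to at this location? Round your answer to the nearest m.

One degree of longitude here spans 111000 × cos 19.6106° = 111000 × 0.9420 ≈ 104561 m; 0.006° of that is 627.369 m.

627 m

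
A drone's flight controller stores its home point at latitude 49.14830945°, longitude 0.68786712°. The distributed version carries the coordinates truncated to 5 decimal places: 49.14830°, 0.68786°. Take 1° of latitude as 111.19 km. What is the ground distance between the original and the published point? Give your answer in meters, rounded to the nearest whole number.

1 meters

The latitude changed by +0.00000945° and the longitude by +0.00000712°.
N–S: 0.00000945° × 111190 m/° = 1.05075 m.
East–west at this latitude: 0.00000712° × 111190 × cos 49.1483° ≈ 0.00000712 × 72729.8 = 0.517836 m.
Distance: √(1.05075² + 0.517836²) ≈ 1.17142 m.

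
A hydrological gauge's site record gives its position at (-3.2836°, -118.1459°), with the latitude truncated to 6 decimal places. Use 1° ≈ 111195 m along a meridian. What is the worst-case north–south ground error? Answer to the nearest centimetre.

Truncating at 6 decimal places can drop up to a full unit in the last place, so the latitude may be off by as much as 1e-06°.
So the N–S error is at most 1e-06 × 111195 = 0.111195 m.
That is 0.111195 m = 11.119 cm.

11 centimetres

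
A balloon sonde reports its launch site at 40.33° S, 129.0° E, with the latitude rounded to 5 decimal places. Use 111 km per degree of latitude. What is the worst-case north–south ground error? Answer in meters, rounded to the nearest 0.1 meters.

Rounding to 5 decimal places leaves the latitude within ±5e-06° of the true value.
Along the meridian that is 5e-06° × 111000 m/° = 0.555 m.

0.6 meters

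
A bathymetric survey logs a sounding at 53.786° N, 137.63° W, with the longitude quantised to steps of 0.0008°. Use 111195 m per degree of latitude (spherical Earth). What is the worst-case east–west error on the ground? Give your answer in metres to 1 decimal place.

With a 0.0008° grid the true value lies within half a step, ±0.0008°/2 = ±0.0004°, of the stored one.
Parallels shrink by cos φ, so at 53.786° a degree of longitude is 111195 × 0.5908 ≈ 65694.3 m.
So at most 0.0004° × 65694.3 ≈ 26.2777 m east–west.

26.3 metres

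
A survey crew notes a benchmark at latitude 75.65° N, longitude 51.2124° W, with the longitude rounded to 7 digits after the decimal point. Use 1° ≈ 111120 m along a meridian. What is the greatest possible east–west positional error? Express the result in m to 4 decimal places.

0.0014 m

Rounding to 7 decimal places leaves the longitude within ±5e-08° of the true value.
Parallels shrink by cos φ, so at 75.65° a degree of longitude is 111120 × 0.2478 ≈ 27540.5 m.
Maximum E–W displacement: 5e-08 × 27540.5 = 0.00137702 m.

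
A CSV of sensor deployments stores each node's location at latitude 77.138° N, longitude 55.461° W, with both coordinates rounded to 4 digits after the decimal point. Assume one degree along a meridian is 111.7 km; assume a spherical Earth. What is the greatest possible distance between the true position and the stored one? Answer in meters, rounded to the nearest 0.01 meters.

Rounding to 4 decimal places leaves each coordinate within ±5e-05° of the true value.
N–S: 5e-05° × 111700 m/° = 5.585 m.
E–W at 77.138°: 5e-05° × 111700 × cos 77.138° = 5e-05 × 111700 × 0.2226 ≈ 1.24324 m.
Worst case both components are at the extreme and orthogonal: √(5.585² + 1.24324²) ≈ 5.7217 m.

5.72 meters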